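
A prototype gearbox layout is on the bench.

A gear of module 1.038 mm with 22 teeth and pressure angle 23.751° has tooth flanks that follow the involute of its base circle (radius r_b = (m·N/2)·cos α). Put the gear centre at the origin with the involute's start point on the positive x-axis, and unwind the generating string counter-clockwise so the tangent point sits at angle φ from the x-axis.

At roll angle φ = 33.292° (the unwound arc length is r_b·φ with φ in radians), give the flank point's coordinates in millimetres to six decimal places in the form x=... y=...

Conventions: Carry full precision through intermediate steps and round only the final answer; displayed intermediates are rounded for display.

x=12.069052 y=0.660620

topology: single-mesh involute geometry — m = 1.038, N = 22
pitch radius r_p = m·N/2 = 1.038·22/2 = 11.418000
base radius r_b = r_p·cos α = 11.418000·cos 23.751° = 10.450946
roll angle φ = 33.292° = 0.58105501 rad
x = r_b·(cos φ + φ·sin φ) = 12.069052
y = r_b·(sin φ − φ·cos φ) = 0.660620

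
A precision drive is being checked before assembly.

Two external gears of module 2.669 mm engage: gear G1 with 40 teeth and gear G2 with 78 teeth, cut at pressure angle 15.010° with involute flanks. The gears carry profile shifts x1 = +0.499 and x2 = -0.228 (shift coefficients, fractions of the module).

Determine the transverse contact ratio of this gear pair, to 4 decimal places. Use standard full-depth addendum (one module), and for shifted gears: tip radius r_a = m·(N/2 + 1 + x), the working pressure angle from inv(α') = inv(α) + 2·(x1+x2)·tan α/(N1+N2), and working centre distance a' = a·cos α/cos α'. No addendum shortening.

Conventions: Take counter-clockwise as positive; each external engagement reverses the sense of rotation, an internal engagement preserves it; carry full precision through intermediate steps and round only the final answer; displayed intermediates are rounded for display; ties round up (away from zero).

1.9543

topology: single-mesh involute geometry — m = 2.669, 40T/78T pair
base radii: r_b1 = 51.558709, r_b2 = 100.539482
tip radii: r_a1 = 57.380831, r_a2 = 106.151468
inv(α') = inv(15.010°) + 2·(+0.499-0.228)·tan α/(40+78) = 0.00739395  ⇒  α' = 15.93087°
a' = a·cos α / cos α' = 157.4710·cos 15.010°/cos 15.93087° = 158.173055
action lengths: √(r_a1²−r_b1²) = 25.184506, √(r_a2²−r_b2²) = 34.057992
base pitch p_b = π·m·cos α = 8.098823
CR = (25.184506 + 34.057992 − 158.173055·sin 15.93087°)/8.098823 = 1.954305
contact ratio ≈ 1.9543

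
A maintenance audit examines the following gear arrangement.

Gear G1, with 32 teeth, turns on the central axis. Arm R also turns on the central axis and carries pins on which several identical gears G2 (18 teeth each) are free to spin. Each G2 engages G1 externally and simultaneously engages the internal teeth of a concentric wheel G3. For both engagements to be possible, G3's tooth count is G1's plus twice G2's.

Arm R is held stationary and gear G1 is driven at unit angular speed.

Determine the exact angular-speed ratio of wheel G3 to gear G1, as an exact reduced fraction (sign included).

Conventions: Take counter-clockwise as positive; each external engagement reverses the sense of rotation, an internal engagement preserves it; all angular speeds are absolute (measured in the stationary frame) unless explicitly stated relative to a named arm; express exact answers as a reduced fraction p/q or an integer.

-8/17

class = planetary set [G3 = 32+2·18 = 68; Willis about the carrier]
ring teeth: 32 + 2·18 = 68
32(ω_sun−ω_arm) = −68(ω_ring−ω_arm),  ω_arm = 0, ω_sun = 1
ω_ring = 0 − (32/68)(1−0) = -8/17
ω_out/ω_in = -8/17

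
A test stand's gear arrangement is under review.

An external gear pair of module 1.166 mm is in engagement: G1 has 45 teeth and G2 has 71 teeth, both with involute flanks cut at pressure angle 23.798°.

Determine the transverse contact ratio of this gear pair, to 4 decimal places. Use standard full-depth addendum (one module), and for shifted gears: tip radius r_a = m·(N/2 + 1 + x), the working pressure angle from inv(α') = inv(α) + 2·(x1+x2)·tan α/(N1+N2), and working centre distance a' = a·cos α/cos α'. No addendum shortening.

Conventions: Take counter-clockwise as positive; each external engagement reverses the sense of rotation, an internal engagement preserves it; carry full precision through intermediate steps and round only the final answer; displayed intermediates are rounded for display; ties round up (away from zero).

1.5927

topology: single-mesh involute geometry — m = 1.166, 45T/71T pair
base radii: r_b1 = 24.004336, r_b2 = 37.873509
tip radii: r_a1 = 27.401000, r_a2 = 42.559000
no profile shift: α' = α, a' = a
action lengths: √(r_a1²−r_b1²) = 13.213880, √(r_a2²−r_b2²) = 19.413032
base pitch p_b = π·m·cos α = 3.351638
CR = (13.213880 + 19.413032 − 67.628000·sin 23.79800°)/3.351638 = 1.592688
contact ratio ≈ 1.5927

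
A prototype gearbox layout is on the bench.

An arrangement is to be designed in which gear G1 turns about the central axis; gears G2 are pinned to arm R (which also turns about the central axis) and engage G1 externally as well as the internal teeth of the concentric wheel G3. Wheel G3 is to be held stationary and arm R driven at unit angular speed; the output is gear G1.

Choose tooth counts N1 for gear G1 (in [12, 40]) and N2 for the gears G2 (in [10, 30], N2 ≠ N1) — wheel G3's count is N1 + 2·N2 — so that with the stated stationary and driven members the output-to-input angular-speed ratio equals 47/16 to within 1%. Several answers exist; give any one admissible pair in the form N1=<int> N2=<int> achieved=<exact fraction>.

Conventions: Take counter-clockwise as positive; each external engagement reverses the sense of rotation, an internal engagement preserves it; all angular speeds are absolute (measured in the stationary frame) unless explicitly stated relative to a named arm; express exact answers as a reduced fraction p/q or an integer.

topology: planetary set — design target 47/16, arm = carrier (Willis)
Willis with ω_ring = 0: ω_sun/ω_arm = (N1+N3)/N1; set equal to 47/16  ⇒  N3/N1 = 47/16 − 1 = 31/16
N3 = N1 + 2·N2  ⇒  N2/N1 = (N3/N1 − 1)/2 = (31/16 − 1)/2 = 15/32
smallest multiple with N1 ≥ 12 and N2 ≥ 10: k = 1  ⇒  N1 = 1·32 = 32, N2 = 1·15 = 15 (N1 ≤ 40, N2 ≤ 30, N2 ≠ N1 ✓), N3 = 32 + 2·15 = 62
check: (N1+N3)/N1 with N1 = 32, N3 = 62 gives 47/16; |achieved − target| = 0 ≤ 47/1600 ✓

N1=32 N2=15 achieved=47/16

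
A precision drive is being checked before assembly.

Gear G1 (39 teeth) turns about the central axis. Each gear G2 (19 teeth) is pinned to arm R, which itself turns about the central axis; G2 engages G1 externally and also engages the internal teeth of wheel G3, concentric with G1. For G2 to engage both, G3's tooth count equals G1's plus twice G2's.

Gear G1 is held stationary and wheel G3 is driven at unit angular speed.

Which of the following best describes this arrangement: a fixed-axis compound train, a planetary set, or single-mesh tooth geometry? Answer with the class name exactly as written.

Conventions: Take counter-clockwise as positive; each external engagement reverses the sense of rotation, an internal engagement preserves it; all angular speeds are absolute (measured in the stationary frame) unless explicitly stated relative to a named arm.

planetary set

planetary set (39T centre, 19T on arm, 77T internal) — Willis relation
classification: planetary set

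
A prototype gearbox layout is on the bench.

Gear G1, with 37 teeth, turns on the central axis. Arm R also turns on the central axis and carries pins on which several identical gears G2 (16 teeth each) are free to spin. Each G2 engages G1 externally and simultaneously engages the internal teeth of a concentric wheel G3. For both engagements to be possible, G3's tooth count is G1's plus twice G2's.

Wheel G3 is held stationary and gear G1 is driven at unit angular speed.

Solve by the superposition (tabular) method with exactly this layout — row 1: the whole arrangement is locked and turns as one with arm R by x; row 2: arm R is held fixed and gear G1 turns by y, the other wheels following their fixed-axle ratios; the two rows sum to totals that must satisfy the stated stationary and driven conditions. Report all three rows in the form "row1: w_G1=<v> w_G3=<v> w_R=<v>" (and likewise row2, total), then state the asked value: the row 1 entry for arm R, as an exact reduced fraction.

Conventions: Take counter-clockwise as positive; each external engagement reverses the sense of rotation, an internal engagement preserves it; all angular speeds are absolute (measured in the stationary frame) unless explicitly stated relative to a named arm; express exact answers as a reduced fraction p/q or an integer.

row1: w_G1=37/106 w_G3=37/106 w_R=37/106
row2: w_G1=69/106 w_G3=-37/106 w_R=0
total: w_G1=1 w_G3=0 w_R=37/106
asked value: 37/106

class = planetary set [G3 = 37+2·16 = 69; Willis about the carrier]
row 1 — lock + rotate with arm: ω_sun = ω_ring = ω_arm = x
row 2 (arm held, sun turns y): ω_ring = −(37/69)·y, ω_arm = 0
boundary: total ω_ring = x − (37/69)·y = 0 and total ω_sun = x + y = 1  ⇒  y = 69/106, x = 37/106
row 2 ring = −(37/69)·69/106 = -37/106
totals (row 1 + row 2): sun 37/106 + 69/106 = 1, ring 37/106 + (-37/106) = 0, arm 37/106 + 0 = 37/106
asked cell (row1, arm) = 37/106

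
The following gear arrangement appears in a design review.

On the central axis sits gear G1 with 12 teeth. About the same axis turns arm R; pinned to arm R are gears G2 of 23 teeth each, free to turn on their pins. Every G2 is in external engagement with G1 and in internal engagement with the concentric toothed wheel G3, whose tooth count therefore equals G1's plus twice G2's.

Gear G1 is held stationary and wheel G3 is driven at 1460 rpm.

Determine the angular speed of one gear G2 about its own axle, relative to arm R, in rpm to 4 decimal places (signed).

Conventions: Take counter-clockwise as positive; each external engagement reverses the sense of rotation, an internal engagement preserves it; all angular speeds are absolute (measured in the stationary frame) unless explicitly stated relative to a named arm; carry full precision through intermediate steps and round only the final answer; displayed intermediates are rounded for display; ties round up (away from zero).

+631.1553 rpm

recognized (axles ride arm R): planetary set, 12/23/58 teeth
normalise by the input: solve with ω_ring = 1, then scale by 1460 rpm
ring teeth: 12 + 2·23 = 58
12(ω_sun−ω_arm) = −58(ω_ring−ω_arm),  ω_sun = 0, ω_ring = 1
12(0−ω_arm) = −58(1−ω_arm)  ⇒  70·ω_arm = 58  ⇒  ω_arm = 29/35
sun–planet mesh: 12·(0−29/35) = −23·(ω_p−ω_arm)  ⇒  ω_p−ω_arm = 348/805
scale: ω_p−ω_arm = 348/805 × 1460 rpm = +631.1553 rpm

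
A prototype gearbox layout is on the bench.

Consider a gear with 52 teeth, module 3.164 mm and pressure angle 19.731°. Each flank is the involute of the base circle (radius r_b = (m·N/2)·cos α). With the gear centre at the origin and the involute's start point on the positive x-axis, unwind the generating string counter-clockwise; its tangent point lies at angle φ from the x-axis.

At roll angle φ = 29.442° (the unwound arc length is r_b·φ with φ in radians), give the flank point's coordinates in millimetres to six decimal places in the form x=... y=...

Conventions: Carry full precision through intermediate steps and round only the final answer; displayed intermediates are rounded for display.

x=86.992395 y=3.410624

topology: single-mesh involute geometry — m = 3.164, N = 52
pitch radius r_p = m·N/2 = 3.164·52/2 = 82.264000
base radius r_b = r_p·cos α = 82.264000·cos 19.731° = 77.434118
roll angle φ = 29.442° = 0.51385984 rad
x = r_b·(cos φ + φ·sin φ) = 86.992395
y = r_b·(sin φ − φ·cos φ) = 3.410624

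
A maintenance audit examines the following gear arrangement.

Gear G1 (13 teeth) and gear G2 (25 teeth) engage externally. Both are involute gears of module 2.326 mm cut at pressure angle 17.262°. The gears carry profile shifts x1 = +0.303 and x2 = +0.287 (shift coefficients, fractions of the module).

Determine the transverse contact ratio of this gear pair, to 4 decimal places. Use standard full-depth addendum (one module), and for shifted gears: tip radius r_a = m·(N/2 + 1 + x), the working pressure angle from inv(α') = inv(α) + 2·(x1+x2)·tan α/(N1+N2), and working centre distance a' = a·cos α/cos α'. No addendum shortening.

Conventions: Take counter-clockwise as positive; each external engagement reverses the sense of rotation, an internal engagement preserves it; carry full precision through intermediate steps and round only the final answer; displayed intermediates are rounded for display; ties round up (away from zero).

topology: single-mesh involute geometry — m = 2.326, 13T/25T pair
base radii: r_b1 = 14.438007, r_b2 = 27.765398
tip radii: r_a1 = 18.149778, r_a2 = 32.068562
inv(α') = inv(17.262°) + 2·(+0.303+0.287)·tan α/(13+25) = 0.01910840  ⇒  α' = 21.66249°
a' = a·cos α / cos α' = 44.1940·cos 17.262°/cos 21.66249° = 45.410550
action lengths: √(r_a1²−r_b1²) = 10.998108, √(r_a2²−r_b2²) = 16.046037
base pitch p_b = π·m·cos α = 6.978206
CR = (10.998108 + 16.046037 − 45.410550·sin 21.66249°)/6.978206 = 1.473354
contact ratio ≈ 1.4734

1.4734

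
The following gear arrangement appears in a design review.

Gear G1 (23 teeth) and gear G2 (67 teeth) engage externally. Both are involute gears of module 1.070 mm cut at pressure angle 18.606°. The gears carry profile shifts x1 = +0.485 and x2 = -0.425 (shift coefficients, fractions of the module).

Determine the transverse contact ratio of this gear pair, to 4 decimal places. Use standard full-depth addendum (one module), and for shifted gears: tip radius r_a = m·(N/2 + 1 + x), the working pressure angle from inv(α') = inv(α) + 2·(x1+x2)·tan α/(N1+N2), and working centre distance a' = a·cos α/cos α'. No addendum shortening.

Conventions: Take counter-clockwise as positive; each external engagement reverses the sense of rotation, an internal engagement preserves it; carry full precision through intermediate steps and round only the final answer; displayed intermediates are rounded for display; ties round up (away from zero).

topology: single-mesh involute geometry — m = 1.070, 23T/67T pair
base radii: r_b1 = 11.661879, r_b2 = 33.971561
tip radii: r_a1 = 13.893950, r_a2 = 36.460250
inv(α') = inv(18.606°) + 2·(+0.485-0.425)·tan α/(23+67) = 0.01236668  ⇒  α' = 18.83001°
a' = a·cos α / cos α' = 48.1500·cos 18.606°/cos 18.83001° = 48.213829
action lengths: √(r_a1²−r_b1²) = 7.552643, √(r_a2²−r_b2²) = 13.239443
base pitch p_b = π·m·cos α = 3.185815
CR = (7.552643 + 13.239443 − 48.213829·sin 18.83001°)/3.185815 = 1.641815
contact ratio ≈ 1.6418

1.6418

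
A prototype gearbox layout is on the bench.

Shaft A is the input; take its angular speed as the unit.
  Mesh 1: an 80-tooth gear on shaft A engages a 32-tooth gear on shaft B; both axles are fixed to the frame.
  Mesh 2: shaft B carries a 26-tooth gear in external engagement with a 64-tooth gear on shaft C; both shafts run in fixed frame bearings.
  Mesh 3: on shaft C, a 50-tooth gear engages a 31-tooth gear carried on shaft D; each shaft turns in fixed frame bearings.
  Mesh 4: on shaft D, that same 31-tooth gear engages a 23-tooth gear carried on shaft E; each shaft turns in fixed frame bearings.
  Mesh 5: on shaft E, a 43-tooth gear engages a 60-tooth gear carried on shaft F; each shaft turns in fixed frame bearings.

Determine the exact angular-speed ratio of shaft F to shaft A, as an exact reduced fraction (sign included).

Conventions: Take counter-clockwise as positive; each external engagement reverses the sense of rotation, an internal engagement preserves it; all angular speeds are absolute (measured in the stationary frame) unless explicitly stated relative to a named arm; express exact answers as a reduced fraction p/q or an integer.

class = fixed-axis compound train [5 meshes; 5 ratios multiply, 5 sense flips]
mesh 1 [80T→32T]: running ratio 5/2, sense −
mesh 2 [26T→64T]: running ratio 65/64, sense +
mesh 3 [50T→31T]: running ratio 1625/992, sense −
mesh 4 [31T→23T]: running ratio 1625/736, sense +
mesh 5 [43T→60T]: running ratio 13975/8832, sense −
ω_out/ω_in = -13975/8832

-13975/8832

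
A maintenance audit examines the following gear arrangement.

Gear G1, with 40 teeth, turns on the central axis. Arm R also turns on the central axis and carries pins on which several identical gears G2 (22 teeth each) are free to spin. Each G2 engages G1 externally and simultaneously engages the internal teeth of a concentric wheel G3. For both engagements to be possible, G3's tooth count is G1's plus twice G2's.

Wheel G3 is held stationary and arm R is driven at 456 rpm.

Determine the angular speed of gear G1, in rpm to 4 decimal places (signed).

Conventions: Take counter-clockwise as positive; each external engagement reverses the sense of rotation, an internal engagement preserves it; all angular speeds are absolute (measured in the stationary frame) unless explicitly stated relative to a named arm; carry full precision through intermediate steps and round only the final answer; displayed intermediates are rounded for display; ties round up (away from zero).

+1413.6000 rpm

recognized (axles ride arm R): planetary set, 40/22/84 teeth
normalise by the input: solve with ω_arm = 1, then scale by 456 rpm
ring teeth: 40 + 2·22 = 84
40(ω_sun−ω_arm) = −84(ω_ring−ω_arm),  ω_ring = 0, ω_arm = 1
ω_sun = 1 − (84/40)(0−1) = 31/10
scale: ω_sun = 31/10 × 456 rpm = +1413.6000 rpm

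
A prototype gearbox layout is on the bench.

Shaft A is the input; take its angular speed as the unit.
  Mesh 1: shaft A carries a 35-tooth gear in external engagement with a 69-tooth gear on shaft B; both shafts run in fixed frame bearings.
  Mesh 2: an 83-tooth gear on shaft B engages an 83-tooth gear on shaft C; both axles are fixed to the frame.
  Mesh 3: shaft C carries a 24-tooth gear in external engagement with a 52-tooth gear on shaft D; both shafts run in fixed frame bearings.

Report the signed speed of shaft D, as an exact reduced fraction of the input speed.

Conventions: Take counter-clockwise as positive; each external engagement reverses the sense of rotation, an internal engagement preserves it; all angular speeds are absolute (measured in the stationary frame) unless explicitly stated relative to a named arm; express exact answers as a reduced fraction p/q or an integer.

-70/299

3-mesh fixed-axis compound train (all bearings frame-fixed)
mesh 1 [35T→69T]: |ω|/ω_in = 1×35/69 = 35/69, sense flips to −
mesh 2 [83T→83T]: |ω|/ω_in = (35/69)×83/83 = 35/69, sense flips to +
mesh 3 [24T→52T]: |ω|/ω_in = (35/69)×24/52 = 70/299, sense flips to −
signed output speed (× input speed) = -70/299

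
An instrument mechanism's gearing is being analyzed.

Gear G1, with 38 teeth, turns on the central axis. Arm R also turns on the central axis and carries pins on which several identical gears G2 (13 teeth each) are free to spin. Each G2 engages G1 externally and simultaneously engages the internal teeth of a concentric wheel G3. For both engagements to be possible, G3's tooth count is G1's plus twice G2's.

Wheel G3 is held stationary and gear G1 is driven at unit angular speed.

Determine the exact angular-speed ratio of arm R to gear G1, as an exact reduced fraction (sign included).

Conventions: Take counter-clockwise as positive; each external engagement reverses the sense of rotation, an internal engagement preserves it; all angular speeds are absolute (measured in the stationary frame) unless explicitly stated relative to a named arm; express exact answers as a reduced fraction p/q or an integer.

planetary set (38T centre, 13T on arm, 64T internal) — Willis relation
ring teeth: 38 + 2·13 = 64
38(ω_sun−ω_arm) = −64(ω_ring−ω_arm),  ω_ring = 0, ω_sun = 1
38(1−ω_arm) = −64(0−ω_arm)  ⇒  102·ω_arm = 38  ⇒  ω_arm = 19/51
ω_out/ω_in = 19/51

19/51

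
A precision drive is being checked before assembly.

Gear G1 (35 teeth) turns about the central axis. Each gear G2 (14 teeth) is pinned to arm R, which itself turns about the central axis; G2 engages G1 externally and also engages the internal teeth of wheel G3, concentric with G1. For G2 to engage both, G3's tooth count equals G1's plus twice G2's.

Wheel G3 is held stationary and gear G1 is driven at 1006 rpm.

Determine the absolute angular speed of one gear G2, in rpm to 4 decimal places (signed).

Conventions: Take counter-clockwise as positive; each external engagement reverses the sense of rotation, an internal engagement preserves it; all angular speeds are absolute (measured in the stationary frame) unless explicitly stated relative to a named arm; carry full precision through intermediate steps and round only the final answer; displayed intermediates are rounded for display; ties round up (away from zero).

-1257.5000 rpm

recognized (axles ride arm R): planetary set, 35/14/63 teeth
normalise by the input: solve with ω_sun = 1, then scale by 1006 rpm
ring teeth: 35 + 2·14 = 63
35(ω_sun−ω_arm) = −63(ω_ring−ω_arm),  ω_ring = 0, ω_sun = 1
35(1−ω_arm) = −63(0−ω_arm)  ⇒  98·ω_arm = 35  ⇒  ω_arm = 5/14
sun–planet mesh: 35·(1−5/14) = −14·(ω_p−ω_arm)  ⇒  ω_p−ω_arm = -45/28
ω_p = 5/14 − 45/28 = -5/4
scale: ω_p = -5/4 × 1006 rpm = -1257.5000 rpm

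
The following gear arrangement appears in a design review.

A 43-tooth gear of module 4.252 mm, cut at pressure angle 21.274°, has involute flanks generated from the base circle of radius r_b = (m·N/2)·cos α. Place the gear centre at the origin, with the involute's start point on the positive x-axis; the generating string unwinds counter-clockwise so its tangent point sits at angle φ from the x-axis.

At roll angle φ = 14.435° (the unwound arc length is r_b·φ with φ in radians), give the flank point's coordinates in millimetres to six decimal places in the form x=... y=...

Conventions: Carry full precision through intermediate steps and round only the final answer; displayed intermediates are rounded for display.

x=87.849237 y=0.451214

class = single-mesh tooth geometry [base-circle involute, m = 4.252, 43T]
pitch radius r_p = m·N/2 = 4.252·43/2 = 91.418000
base radius r_b = r_p·cos α = 91.418000·cos 21.274° = 85.188409
roll angle φ = 14.435° = 0.25193828 rad
x = r_b·(cos φ + φ·sin φ) = 87.849237
y = r_b·(sin φ − φ·cos φ) = 0.451214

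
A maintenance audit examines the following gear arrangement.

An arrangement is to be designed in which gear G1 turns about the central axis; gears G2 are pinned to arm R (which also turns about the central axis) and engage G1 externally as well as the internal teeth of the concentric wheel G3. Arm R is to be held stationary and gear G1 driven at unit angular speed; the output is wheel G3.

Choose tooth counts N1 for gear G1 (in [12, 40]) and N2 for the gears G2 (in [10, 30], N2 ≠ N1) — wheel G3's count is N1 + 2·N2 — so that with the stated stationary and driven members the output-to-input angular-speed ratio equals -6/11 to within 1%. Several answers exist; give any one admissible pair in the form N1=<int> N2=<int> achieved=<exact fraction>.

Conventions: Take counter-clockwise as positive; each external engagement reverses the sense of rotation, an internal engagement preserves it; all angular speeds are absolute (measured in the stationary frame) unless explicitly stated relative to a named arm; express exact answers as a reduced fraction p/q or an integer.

design class (target -6/11): planetary set
Willis with ω_arm = 0: ω_ring/ω_sun = −N1/N3; set equal to -6/11  ⇒  N3/N1 = −1/(-6/11) = 11/6
N3 = N1 + 2·N2  ⇒  N2/N1 = (N3/N1 − 1)/2 = (11/6 − 1)/2 = 5/12
smallest multiple with N1 ≥ 12 and N2 ≥ 10: k = 2  ⇒  N1 = 2·12 = 24, N2 = 2·5 = 10 (N1 ≤ 40, N2 ≤ 30, N2 ≠ N1 ✓), N3 = 24 + 2·10 = 44
check: −N1/N3 with N1 = 24, N3 = 44 gives -6/11; |achieved − target| = 0 ≤ 3/550 ✓

N1=24 N2=10 achieved=-6/11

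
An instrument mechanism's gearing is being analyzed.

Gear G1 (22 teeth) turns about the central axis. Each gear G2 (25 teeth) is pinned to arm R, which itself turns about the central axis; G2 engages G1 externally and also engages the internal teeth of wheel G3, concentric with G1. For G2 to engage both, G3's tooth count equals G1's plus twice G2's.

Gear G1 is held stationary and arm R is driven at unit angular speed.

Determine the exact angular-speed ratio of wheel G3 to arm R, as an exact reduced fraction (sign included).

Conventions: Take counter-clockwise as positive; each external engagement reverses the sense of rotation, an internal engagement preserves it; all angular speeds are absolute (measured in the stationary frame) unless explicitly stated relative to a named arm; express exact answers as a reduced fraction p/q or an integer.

topology: planetary set — G1 22T / G2 25T / G3 72T, arm = carrier (Willis)
ring teeth: 22 + 2·25 = 72
22(ω_sun−ω_arm) = −72(ω_ring−ω_arm),  ω_sun = 0, ω_arm = 1
ω_ring = 1 − (22/72)(0−1) = 47/36
ω_out/ω_in = 47/36

47/36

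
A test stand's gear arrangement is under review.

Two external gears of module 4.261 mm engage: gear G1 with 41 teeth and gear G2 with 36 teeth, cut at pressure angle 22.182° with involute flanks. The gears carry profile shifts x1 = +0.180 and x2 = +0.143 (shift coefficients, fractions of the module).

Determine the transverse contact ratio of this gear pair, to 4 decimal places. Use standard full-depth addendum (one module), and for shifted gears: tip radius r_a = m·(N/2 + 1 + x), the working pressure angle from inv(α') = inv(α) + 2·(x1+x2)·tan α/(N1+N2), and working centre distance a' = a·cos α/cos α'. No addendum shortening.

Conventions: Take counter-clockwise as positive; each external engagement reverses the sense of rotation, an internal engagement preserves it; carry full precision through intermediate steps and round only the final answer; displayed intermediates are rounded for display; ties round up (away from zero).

topology: single-mesh involute geometry — m = 4.261, 41T/36T pair
base radii: r_b1 = 80.885623, r_b2 = 71.021523
tip radii: r_a1 = 92.378480, r_a2 = 81.568323
inv(α') = inv(22.182°) + 2·(+0.180+0.143)·tan α/(41+36) = 0.02399774  ⇒  α' = 23.29735°
a' = a·cos α / cos α' = 164.0485·cos 22.182°/cos 23.29735° = 165.392471
action lengths: √(r_a1²−r_b1²) = 44.623979, √(r_a2²−r_b2²) = 40.116513
base pitch p_b = π·m·cos α = 12.395594
CR = (44.623979 + 40.116513 − 165.392471·sin 23.29735°)/12.395594 = 1.559205
contact ratio ≈ 1.5592

1.5592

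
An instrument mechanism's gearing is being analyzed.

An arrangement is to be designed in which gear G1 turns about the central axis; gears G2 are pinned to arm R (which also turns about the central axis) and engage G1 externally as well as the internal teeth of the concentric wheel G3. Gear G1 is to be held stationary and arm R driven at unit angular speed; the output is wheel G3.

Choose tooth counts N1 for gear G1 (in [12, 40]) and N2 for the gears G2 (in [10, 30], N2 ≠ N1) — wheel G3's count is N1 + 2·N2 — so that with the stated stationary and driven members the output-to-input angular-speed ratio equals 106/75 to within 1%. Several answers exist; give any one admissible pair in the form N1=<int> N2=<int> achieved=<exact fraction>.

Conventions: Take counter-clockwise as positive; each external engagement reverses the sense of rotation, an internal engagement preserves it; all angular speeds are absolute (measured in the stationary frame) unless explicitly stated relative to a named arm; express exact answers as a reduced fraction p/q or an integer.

design class (target 106/75): planetary set
Willis with ω_sun = 0: ω_ring/ω_arm = (N1+N3)/N3; set equal to 106/75  ⇒  N3/N1 = 1/(106/75 − 1) = 75/31
N3 = N1 + 2·N2  ⇒  N2/N1 = (N3/N1 − 1)/2 = (75/31 − 1)/2 = 22/31
smallest multiple with N1 ≥ 12 and N2 ≥ 10: k = 1  ⇒  N1 = 1·31 = 31, N2 = 1·22 = 22 (N1 ≤ 40, N2 ≤ 30, N2 ≠ N1 ✓), N3 = 31 + 2·22 = 75
check: (N1+N3)/N3 with N1 = 31, N3 = 75 gives 106/75; |achieved − target| = 0 ≤ 53/3750 ✓

N1=31 N2=22 achieved=106/75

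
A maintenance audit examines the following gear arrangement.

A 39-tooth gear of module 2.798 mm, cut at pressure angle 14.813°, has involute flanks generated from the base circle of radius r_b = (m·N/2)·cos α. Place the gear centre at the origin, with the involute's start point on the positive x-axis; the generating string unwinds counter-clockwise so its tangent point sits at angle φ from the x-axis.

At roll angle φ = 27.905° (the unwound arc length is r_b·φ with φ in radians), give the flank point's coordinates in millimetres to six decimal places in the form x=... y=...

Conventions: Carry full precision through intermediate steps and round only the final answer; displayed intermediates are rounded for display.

x=58.637501 y=1.983461

recognized (one wheel, involute flank): single-mesh tooth geometry, m = 2.798, N = 39
pitch radius r_p = m·N/2 = 2.798·39/2 = 54.561000
base radius r_b = r_p·cos α = 54.561000·cos 14.813° = 52.747687
roll angle φ = 27.905° = 0.48703413 rad
x = r_b·(cos φ + φ·sin φ) = 58.637501
y = r_b·(sin φ − φ·cos φ) = 1.983461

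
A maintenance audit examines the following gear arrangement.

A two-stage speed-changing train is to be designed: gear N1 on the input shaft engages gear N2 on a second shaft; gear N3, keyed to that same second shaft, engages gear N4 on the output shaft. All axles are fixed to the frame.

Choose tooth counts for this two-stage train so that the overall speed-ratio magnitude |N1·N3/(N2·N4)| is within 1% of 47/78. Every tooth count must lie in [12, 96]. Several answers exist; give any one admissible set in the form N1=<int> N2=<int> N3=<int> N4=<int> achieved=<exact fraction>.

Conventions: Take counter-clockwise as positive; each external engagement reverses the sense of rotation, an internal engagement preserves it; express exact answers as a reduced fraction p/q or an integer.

design class (target 47/78): fixed-axis compound train
target = 47/78 in lowest terms: an exact hit needs N1·N3 = k·47 and N2·N4 = k·78 for one integer k, every count in [12, 96]; additionally prefer no 1:1 stage (N1 ≠ N2, N3 ≠ N4)
k = 1…11: no 1:1-free in-range split of k·47 and k·78 into factor pairs; take k = 12
k = 12: N1·N3 = 564 = 12·47, N2·N4 = 936 = 78·12
achieved = 12·47/(78·12) = 47/78; |achieved − target| = 0 ≤ 47/7800 ✓

N1=12 N2=78 N3=47 N4=12 achieved=47/78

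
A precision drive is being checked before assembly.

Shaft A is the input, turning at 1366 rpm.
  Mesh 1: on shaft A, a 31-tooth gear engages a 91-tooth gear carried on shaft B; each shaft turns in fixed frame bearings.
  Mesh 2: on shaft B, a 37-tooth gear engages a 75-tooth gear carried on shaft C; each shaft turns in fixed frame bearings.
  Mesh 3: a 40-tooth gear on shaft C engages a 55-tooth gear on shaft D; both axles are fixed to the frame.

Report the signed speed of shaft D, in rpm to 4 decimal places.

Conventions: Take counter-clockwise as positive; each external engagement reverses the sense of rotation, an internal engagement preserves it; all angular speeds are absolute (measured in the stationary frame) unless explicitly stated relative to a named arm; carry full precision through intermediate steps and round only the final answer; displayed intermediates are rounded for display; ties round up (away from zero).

3-mesh fixed-axis compound train (all bearings frame-fixed)
mesh 1 [31T→91T]: ω = 1366.0000×31/91 = 465.3407 rpm, sense flips to −
mesh 2 [37T→75T]: ω = 465.3407×37/75 = 229.5681 rpm, sense flips to +
mesh 3 [40T→55T]: ω = 229.5681×40/55 = 166.9586 rpm, sense flips to −
signed output speed = -166.9586 rpm

-166.9586 rpm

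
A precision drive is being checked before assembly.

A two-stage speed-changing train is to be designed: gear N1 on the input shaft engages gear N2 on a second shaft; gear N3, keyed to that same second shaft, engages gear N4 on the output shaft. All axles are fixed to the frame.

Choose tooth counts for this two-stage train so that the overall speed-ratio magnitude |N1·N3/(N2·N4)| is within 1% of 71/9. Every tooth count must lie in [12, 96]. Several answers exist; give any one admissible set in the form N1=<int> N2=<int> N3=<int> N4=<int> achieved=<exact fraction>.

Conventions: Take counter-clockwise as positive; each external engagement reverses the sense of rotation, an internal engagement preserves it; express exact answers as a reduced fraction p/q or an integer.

N1=16 N2=12 N3=71 N4=12 achieved=71/9

topology: fixed-axis compound train — 2 stages, target 71/9
target = 71/9 in lowest terms: an exact hit needs N1·N3 = k·71 and N2·N4 = k·9 for one integer k, every count in [12, 96]; additionally prefer no 1:1 stage (N1 ≠ N2, N3 ≠ N4)
k = 1…15: no 1:1-free in-range split of k·71 and k·9 into factor pairs; take k = 16
k = 16: N1·N3 = 1136 = 16·71, N2·N4 = 144 = 12·12
achieved = 16·71/(12·12) = 71/9; |achieved − target| = 0 ≤ 71/900 ✓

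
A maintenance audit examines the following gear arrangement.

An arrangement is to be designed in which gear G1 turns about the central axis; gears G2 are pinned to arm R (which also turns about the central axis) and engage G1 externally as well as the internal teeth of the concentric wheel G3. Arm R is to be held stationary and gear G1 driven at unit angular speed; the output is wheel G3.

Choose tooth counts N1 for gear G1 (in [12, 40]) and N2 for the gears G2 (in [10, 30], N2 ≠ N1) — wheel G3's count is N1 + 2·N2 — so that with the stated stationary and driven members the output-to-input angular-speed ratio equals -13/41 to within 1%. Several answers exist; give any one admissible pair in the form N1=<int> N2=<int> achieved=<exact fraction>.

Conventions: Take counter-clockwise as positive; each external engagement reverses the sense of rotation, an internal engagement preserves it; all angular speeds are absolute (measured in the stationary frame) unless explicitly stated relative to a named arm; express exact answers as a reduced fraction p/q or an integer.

planetary set to be sized for -13/41 (Willis relation)
Willis with ω_arm = 0: ω_ring/ω_sun = −N1/N3; set equal to -13/41  ⇒  N3/N1 = −1/(-13/41) = 41/13
N3 = N1 + 2·N2  ⇒  N2/N1 = (N3/N1 − 1)/2 = (41/13 − 1)/2 = 14/13
smallest multiple with N1 ≥ 12 and N2 ≥ 10: k = 1  ⇒  N1 = 1·13 = 13, N2 = 1·14 = 14 (N1 ≤ 40, N2 ≤ 30, N2 ≠ N1 ✓), N3 = 13 + 2·14 = 41
check: −N1/N3 with N1 = 13, N3 = 41 gives -13/41; |achieved − target| = 0 ≤ 13/4100 ✓

N1=13 N2=14 achieved=-13/41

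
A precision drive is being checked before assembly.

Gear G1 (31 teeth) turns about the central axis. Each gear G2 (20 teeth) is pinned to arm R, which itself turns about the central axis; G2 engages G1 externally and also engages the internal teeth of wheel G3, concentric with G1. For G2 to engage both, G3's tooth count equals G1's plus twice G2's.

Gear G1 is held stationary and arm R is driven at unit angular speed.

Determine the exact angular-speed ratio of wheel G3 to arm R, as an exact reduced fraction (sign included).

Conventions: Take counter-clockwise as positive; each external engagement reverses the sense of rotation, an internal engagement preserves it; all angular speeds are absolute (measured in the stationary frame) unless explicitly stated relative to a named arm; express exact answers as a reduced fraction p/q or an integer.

topology: planetary set — G1 31T / G2 20T / G3 71T, arm = carrier (Willis)
ring teeth: 31 + 2·20 = 71
31(ω_sun−ω_arm) = −71(ω_ring−ω_arm),  ω_sun = 0, ω_arm = 1
ω_ring = 1 − (31/71)(0−1) = 102/71
ω_out/ω_in = 102/71

102/71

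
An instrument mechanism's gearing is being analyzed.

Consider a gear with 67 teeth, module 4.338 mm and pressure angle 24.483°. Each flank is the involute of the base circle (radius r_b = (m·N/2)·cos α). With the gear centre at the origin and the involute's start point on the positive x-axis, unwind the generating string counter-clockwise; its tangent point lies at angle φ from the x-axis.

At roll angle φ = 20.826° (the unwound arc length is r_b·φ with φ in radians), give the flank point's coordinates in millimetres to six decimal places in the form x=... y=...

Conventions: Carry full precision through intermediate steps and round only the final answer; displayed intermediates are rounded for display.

topology: single-mesh involute geometry — m = 4.338, N = 67
pitch radius r_p = m·N/2 = 4.338·67/2 = 145.323000
base radius r_b = r_p·cos α = 145.323000·cos 24.483° = 132.256177
roll angle φ = 20.826° = 0.36348227 rad
x = r_b·(cos φ + φ·sin φ) = 140.706514
y = r_b·(sin φ − φ·cos φ) = 2.089275

x=140.706514 y=2.089275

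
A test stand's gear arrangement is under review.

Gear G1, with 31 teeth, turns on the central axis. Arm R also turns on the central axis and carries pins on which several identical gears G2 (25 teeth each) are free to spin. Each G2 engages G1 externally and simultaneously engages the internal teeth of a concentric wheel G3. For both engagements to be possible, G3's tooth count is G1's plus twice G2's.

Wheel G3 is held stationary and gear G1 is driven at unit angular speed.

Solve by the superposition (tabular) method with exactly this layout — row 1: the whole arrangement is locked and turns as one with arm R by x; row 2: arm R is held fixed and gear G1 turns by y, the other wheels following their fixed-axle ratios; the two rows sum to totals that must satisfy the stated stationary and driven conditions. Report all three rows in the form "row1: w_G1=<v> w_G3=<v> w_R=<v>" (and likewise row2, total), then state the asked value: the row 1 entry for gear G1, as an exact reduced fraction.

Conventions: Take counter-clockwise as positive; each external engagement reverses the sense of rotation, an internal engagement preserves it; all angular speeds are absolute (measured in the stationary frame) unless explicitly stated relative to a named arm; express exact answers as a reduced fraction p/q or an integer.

row1: w_G1=31/112 w_G3=31/112 w_R=31/112
row2: w_G1=81/112 w_G3=-31/112 w_R=0
total: w_G1=1 w_G3=0 w_R=31/112
asked value: 31/112

planetary set (31T centre, 25T on arm, 81T internal) — Willis relation
superposition row 1 [locked train]: every member turns x
row 2 (arm held, sun turns y): ω_ring = −(31/81)·y, ω_arm = 0
boundary: total ω_ring = x − (31/81)·y = 0 and total ω_sun = x + y = 1  ⇒  y = 81/112, x = 31/112
row 2 ring = −(31/81)·81/112 = -31/112
totals (row 1 + row 2): sun 31/112 + 81/112 = 1, ring 31/112 + (-31/112) = 0, arm 31/112 + 0 = 31/112
asked cell (row1, sun) = 31/112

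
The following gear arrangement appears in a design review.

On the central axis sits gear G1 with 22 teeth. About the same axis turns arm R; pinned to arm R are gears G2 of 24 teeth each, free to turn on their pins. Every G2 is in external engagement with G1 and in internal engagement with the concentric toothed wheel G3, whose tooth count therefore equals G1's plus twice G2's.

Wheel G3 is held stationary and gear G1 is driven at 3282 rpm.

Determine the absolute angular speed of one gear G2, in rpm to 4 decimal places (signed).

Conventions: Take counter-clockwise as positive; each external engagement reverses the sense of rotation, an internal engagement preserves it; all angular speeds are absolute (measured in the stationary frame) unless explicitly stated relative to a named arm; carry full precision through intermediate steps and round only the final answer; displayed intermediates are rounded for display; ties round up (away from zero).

recognized (axles ride arm R): planetary set, 22/24/70 teeth
normalise by the input: solve with ω_sun = 1, then scale by 3282 rpm
ring teeth: 22 + 2·24 = 70
22(ω_sun−ω_arm) = −70(ω_ring−ω_arm),  ω_ring = 0, ω_sun = 1
22(1−ω_arm) = −70(0−ω_arm)  ⇒  92·ω_arm = 22  ⇒  ω_arm = 11/46
sun–planet mesh: 22·(1−11/46) = −24·(ω_p−ω_arm)  ⇒  ω_p−ω_arm = -385/552
ω_p = 11/46 − 385/552 = -11/24
scale: ω_p = -11/24 × 3282 rpm = -1504.2500 rpm

-1504.2500 rpm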